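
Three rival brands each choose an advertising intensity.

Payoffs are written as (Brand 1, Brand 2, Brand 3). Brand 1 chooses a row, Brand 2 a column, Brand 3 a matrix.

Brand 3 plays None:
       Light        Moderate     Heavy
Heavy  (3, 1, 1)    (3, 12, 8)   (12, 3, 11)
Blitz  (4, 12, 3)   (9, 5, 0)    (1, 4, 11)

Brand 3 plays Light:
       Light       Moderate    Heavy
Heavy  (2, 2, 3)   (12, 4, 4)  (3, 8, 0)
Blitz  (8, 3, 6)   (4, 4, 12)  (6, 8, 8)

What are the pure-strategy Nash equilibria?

This game has no pure Nash equilibrium.

For each strategy profile, look for a profitable unilateral deviation.
(Heavy, Light, None): Brand 1 can switch to Blitz (3 → 4). Not NE.
(Heavy, Light, Light): Brand 1 can switch to Blitz (2 → 8). Not NE.
(Heavy, Moderate, None): Brand 1 can switch to Blitz (3 → 9). Not NE.
(Heavy, Moderate, Light): Brand 2 can switch to Heavy (4 → 8). Not NE.
(Heavy, Heavy, None): Brand 2 can switch to Moderate (3 → 12). Not NE.
(Heavy, Heavy, Light): Brand 1 can switch to Blitz (3 → 6). Not NE.
(Blitz, Light, None): Brand 3 can switch to Light (3 → 6). Not NE.
(Blitz, Light, Light): Brand 2 can switch to Moderate (3 → 4). Not NE.
(The remaining 4 profiles each have a profitable deviation by the same check.)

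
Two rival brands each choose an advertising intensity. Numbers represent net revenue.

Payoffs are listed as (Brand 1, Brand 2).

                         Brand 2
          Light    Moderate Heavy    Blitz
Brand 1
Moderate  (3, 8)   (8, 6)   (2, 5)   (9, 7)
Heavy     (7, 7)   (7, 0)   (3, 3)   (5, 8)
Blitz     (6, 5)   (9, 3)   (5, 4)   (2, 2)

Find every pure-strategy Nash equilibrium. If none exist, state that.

Check each profile: it is a Nash equilibrium iff no player can strictly gain by switching unilaterally.
(Moderate, Light): Brand 1 can switch to Heavy (3 → 7). Not NE.
(Moderate, Moderate): Brand 1 can switch to Blitz (8 → 9). Not NE.
(Moderate, Heavy): Brand 1 can switch to Heavy (2 → 3). Not NE.
(Moderate, Blitz): Brand 2 can switch to Light (7 → 8). Not NE.
(Heavy, Light): Brand 2 can switch to Blitz (7 → 8). Not NE.
(Heavy, Moderate): Brand 1 can switch to Moderate (7 → 8). Not NE.
(The remaining 6 profiles each have a profitable deviation by the same check.)

none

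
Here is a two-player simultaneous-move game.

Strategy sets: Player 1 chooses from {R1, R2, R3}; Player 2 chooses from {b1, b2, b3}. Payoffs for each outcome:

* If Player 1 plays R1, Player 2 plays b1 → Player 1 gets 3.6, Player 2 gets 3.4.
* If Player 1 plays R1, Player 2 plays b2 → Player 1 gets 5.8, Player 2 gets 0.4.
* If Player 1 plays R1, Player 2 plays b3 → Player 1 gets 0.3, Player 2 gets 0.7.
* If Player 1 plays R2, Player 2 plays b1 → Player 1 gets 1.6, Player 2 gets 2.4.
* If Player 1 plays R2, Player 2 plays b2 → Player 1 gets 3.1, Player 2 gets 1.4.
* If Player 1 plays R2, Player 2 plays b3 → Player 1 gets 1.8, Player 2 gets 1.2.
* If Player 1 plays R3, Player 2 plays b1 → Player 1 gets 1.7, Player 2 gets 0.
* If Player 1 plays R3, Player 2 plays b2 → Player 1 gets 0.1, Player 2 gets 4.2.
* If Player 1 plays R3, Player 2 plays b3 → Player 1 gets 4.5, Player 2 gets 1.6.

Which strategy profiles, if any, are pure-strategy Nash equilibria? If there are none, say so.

Mark each player's best response to every combination of opponents' strategies; a profile where every player is best-responding is a pure Nash equilibrium.
Player 1 against b1: payoffs 3.6, 1.6, 1.7 → best response R1.
Player 1 against b2: payoffs 5.8, 3.1, 0.1 → best response R1.
Player 1 against b3: payoffs 0.3, 1.8, 4.5 → best response R3.
Player 2 against R1: payoffs 3.4, 0.4, 0.7 → best response b1.
Player 2 against R2: payoffs 2.4, 1.4, 1.2 → best response b1.
Player 2 against R3: payoffs 0, 4.2, 1.6 → best response b2.
Mutual best responses: (R1, b1).

The unique pure-strategy Nash equilibrium is (R1, b1).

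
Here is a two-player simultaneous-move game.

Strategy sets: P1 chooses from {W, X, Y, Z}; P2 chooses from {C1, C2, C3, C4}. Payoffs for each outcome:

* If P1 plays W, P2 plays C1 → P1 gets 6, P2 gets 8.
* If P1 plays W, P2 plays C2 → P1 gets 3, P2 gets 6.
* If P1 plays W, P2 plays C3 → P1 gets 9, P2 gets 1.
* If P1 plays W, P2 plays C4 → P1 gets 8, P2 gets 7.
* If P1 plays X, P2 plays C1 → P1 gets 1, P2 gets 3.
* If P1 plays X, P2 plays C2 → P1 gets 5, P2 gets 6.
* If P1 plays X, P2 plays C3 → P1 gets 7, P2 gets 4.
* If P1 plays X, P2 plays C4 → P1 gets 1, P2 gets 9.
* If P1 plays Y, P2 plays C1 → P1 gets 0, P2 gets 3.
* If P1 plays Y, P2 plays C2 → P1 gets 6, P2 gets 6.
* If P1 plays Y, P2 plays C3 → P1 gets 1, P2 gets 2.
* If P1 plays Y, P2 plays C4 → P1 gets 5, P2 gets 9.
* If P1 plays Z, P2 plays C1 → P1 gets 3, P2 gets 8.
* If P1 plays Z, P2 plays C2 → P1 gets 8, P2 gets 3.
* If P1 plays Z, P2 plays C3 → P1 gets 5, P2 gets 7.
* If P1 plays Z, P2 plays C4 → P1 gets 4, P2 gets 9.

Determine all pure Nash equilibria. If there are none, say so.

(W, C1): P1 gets 6, best alternative 3; P2 gets 8, best alternative 7. No profitable deviation — NE.
(W, C2): P1 can switch to X (3 → 5). Not NE.
(W, C3): P2 can switch to C1 (1 → 8). Not NE.
(W, C4): P2 can switch to C1 (7 → 8). Not NE.
(X, C1): P1 can switch to W (1 → 6). Not NE.
(X, C2): P1 can switch to Y (5 → 6). Not NE.
(X, C3): P1 can switch to W (7 → 9). Not NE.
(X, C4): P1 can switch to W (1 → 8). Not NE.
(Y, C1): P1 can switch to W (0 → 6). Not NE.
(Y, C2): P1 can switch to Z (6 → 8). Not NE.
(Y, C3): P1 can switch to W (1 → 9). Not NE.
(Y, C4): P1 can switch to W (5 → 8). Not NE.
(Z, C1): P1 can switch to W (3 → 6). Not NE.
(The remaining 3 profiles each have a profitable deviation by the same check.)

The unique pure-strategy Nash equilibrium is (W, C1).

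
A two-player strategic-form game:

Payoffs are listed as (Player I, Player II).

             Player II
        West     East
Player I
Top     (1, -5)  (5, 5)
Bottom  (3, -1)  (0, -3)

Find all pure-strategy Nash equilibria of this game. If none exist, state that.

Player I against West: payoffs 1, 3 → best response Bottom.
Player I against East: payoffs 5, 0 → best response Top.
Player II against Top: payoffs -5, 5 → best response East.
Player II against Bottom: payoffs -1, -3 → best response West.
Mutual best responses: (Top, East); (Bottom, West).

The pure Nash equilibria are (Top, East); (Bottom, West).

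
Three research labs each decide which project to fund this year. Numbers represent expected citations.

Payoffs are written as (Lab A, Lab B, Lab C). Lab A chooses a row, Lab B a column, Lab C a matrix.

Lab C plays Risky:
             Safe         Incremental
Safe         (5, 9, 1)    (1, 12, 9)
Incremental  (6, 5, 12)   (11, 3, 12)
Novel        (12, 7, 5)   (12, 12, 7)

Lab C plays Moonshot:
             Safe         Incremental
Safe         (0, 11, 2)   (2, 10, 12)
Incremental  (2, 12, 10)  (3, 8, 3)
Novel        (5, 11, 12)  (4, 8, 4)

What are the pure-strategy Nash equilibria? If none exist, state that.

For each strategy profile, look for a profitable unilateral deviation.
(Safe, Safe, Risky): Lab A can switch to Incremental (5 → 6). Not NE.
(Safe, Safe, Moonshot): Lab A can switch to Incremental (0 → 2). Not NE.
(Safe, Incremental, Risky): Lab A can switch to Incremental (1 → 11). Not NE.
(Safe, Incremental, Moonshot): Lab A can switch to Incremental (2 → 3). Not NE.
(Incremental, Safe, Risky): Lab A can switch to Novel (6 → 12). Not NE.
(Incremental, Safe, Moonshot): Lab A can switch to Novel (2 → 5). Not NE.
(Incremental, Incremental, Risky): Lab A can switch to Novel (11 → 12). Not NE.
(Incremental, Incremental, Moonshot): Lab A can switch to Novel (3 → 4). Not NE.
(Novel, Safe, Risky): Lab B can switch to Incremental (7 → 12). Not NE.
(Novel, Safe, Moonshot): Lab A gets 5, best alternative 2; Lab B gets 11, best alternative 8; Lab C gets 12, best alternative 5. No profitable deviation — NE.
(Novel, Incremental, Risky): Lab A gets 12, best alternative 11; Lab B gets 12, best alternative 7; Lab C gets 7, best alternative 4. No profitable deviation — NE.
(Novel, Incremental, Moonshot): Lab B can switch to Safe (8 → 11). Not NE.

The pure Nash equilibria are (Novel, Safe, Moonshot) and (Novel, Incremental, Risky).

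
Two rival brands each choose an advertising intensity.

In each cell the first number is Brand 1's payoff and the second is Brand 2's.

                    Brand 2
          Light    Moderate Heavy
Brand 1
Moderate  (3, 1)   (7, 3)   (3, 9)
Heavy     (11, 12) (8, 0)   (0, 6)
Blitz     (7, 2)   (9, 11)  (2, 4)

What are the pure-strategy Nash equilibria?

For each player, find the best response to each opponent profile; mutual best responses are the pure NE.
Brand 1 against Light: payoffs 3, 11, 7 → best response Heavy.
Brand 1 against Moderate: payoffs 7, 8, 9 → best response Blitz.
Brand 1 against Heavy: payoffs 3, 0, 2 → best response Moderate.
Brand 2 against Moderate: payoffs 1, 3, 9 → best response Heavy.
Brand 2 against Heavy: payoffs 12, 0, 6 → best response Light.
Brand 2 against Blitz: payoffs 2, 11, 4 → best response Moderate.
Mutual best responses: (Moderate, Heavy); (Heavy, Light); (Blitz, Moderate).

Pure-strategy Nash equilibria: (Moderate, Heavy), (Heavy, Light), (Blitz, Moderate)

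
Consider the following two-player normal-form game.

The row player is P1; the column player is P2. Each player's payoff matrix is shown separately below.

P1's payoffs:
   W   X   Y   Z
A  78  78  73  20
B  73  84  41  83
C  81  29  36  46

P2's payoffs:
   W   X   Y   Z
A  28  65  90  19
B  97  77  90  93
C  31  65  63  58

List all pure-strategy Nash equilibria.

P1 against W: payoffs 78, 73, 81 → best response C.
P1 against X: payoffs 78, 84, 29 → best response B.
P1 against Y: payoffs 73, 41, 36 → best response A.
P1 against Z: payoffs 20, 83, 46 → best response B.
P2 against A: payoffs 28, 65, 90, 19 → best response Y.
P2 against B: payoffs 97, 77, 90, 93 → best response W.
P2 against C: payoffs 31, 65, 63, 58 → best response X.
Mutual best responses: (A, Y).

(A, Y)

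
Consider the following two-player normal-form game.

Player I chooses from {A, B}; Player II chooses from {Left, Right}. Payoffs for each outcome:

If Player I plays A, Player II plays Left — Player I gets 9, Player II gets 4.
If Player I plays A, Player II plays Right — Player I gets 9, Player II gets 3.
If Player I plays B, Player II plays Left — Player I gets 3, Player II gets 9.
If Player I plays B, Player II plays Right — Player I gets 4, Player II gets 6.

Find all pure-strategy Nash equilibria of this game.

The unique pure-strategy Nash equilibrium is (A, Left).

For each strategy profile, look for a profitable unilateral deviation.
(A, Left): Player I gets 9, best alternative 3; Player II gets 4, best alternative 3. No profitable deviation — NE.
(A, Right): Player II can switch to Left (3 → 4). Not NE.
(B, Left): Player I can switch to A (3 → 9). Not NE.
(B, Right): Player I can switch to A (4 → 9). Not NE.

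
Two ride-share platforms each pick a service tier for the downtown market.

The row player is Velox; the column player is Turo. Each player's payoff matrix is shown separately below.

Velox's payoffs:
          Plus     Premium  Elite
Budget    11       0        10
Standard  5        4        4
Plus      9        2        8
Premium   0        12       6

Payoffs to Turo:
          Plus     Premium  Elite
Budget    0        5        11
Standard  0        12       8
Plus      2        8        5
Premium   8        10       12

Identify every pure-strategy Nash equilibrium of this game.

Pure NE: (Budget, Elite)

(Budget, Plus): Turo can switch to Premium (0 → 5). Not NE.
(Budget, Premium): Velox can switch to Standard (0 → 4). Not NE.
(Budget, Elite): Velox gets 10, best alternative 8; Turo gets 11, best alternative 5. No profitable deviation — NE.
(Standard, Plus): Velox can switch to Budget (5 → 11). Not NE.
(Standard, Premium): Velox can switch to Premium (4 → 12). Not NE.
(Standard, Elite): Velox can switch to Budget (4 → 10). Not NE.
(Plus, Plus): Velox can switch to Budget (9 → 11). Not NE.
(Plus, Premium): Velox can switch to Standard (2 → 4). Not NE.
(Plus, Elite): Velox can switch to Budget (8 → 10). Not NE.
(Premium, Plus): Velox can switch to Budget (0 → 11). Not NE.
(Premium, Premium): Turo can switch to Elite (10 → 12). Not NE.
(Premium, Elite): Velox can switch to Budget (6 → 10). Not NE.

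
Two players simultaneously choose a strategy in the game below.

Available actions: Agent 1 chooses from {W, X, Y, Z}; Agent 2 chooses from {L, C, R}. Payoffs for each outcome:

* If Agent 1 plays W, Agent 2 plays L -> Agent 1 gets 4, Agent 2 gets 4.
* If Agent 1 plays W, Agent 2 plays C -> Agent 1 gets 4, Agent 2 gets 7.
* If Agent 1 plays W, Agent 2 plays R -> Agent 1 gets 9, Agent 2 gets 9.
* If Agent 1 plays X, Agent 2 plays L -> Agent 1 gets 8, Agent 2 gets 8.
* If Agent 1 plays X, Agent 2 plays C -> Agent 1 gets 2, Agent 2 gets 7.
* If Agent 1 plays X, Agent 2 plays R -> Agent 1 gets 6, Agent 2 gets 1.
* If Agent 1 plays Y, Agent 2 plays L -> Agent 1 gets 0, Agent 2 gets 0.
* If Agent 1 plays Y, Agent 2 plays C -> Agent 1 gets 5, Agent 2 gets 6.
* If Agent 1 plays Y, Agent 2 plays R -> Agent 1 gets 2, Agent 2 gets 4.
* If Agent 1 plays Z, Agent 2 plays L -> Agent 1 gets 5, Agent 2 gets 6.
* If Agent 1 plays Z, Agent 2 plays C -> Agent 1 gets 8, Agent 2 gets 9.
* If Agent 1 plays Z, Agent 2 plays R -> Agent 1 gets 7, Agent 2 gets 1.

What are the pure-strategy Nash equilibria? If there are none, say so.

(W, L): Agent 1 can switch to X (4 → 8). Not NE.
(W, C): Agent 1 can switch to Y (4 → 5). Not NE.
(W, R): Agent 1 gets 9, best alternative 7; Agent 2 gets 9, best alternative 7. No profitable deviation — NE.
(X, L): Agent 1 gets 8, best alternative 5; Agent 2 gets 8, best alternative 7. No profitable deviation — NE.
(X, C): Agent 1 can switch to W (2 → 4). Not NE.
(X, R): Agent 1 can switch to W (6 → 9). Not NE.
(Y, L): Agent 1 can switch to W (0 → 4). Not NE.
(Y, C): Agent 1 can switch to Z (5 → 8). Not NE.
(Y, R): Agent 1 can switch to W (2 → 9). Not NE.
(Z, L): Agent 1 can switch to X (5 → 8). Not NE.
(Z, C): Agent 1 gets 8, best alternative 5; Agent 2 gets 9, best alternative 6. No profitable deviation — NE.
(Z, R): Agent 1 can switch to W (7 → 9). Not NE.

Pure-strategy Nash equilibria: (W, R); (X, L); (Z, C)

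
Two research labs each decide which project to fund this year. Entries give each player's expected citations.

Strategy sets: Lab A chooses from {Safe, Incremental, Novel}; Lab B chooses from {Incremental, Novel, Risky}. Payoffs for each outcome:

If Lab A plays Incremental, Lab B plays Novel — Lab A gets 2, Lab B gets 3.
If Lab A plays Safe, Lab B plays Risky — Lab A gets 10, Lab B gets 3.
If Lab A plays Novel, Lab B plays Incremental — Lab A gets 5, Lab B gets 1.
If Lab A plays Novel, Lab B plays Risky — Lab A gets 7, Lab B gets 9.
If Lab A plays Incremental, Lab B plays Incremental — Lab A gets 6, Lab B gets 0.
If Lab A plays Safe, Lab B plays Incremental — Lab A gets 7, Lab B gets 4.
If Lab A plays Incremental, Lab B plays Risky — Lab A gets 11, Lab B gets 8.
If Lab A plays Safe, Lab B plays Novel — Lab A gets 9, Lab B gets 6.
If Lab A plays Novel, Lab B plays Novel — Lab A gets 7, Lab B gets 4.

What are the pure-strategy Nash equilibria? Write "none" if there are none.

(Safe, Novel) and (Incremental, Risky)

Check each profile: it is a Nash equilibrium iff no player can strictly gain by switching unilaterally.
(Safe, Incremental): Lab B can switch to Novel (4 → 6). Not NE.
(Safe, Novel): Lab A gets 9, best alternative 7; Lab B gets 6, best alternative 4. No profitable deviation — NE.
(Safe, Risky): Lab A can switch to Incremental (10 → 11). Not NE.
(Incremental, Incremental): Lab A can switch to Safe (6 → 7). Not NE.
(Incremental, Novel): Lab A can switch to Safe (2 → 9). Not NE.
(Incremental, Risky): Lab A gets 11, best alternative 10; Lab B gets 8, best alternative 3. No profitable deviation — NE.
(Novel, Incremental): Lab A can switch to Safe (5 → 7). Not NE.
(Novel, Novel): Lab A can switch to Safe (7 → 9). Not NE.
(The remaining 1 profile has a profitable deviation by the same check.)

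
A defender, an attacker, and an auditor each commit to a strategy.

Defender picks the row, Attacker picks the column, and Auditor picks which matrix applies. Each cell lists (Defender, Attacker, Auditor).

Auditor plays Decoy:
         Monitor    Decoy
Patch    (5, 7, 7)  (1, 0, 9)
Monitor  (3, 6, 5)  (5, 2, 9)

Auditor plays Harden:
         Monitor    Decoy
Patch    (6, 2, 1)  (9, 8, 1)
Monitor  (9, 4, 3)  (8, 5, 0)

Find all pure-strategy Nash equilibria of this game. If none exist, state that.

The unique pure-strategy Nash equilibrium is (Patch, Monitor, Decoy).

Defender against (Monitor, Decoy): payoffs 5, 3 → best response Patch.
Defender against (Monitor, Harden): payoffs 6, 9 → best response Monitor.
Defender against (Decoy, Decoy): payoffs 1, 5 → best response Monitor.
Defender against (Decoy, Harden): payoffs 9, 8 → best response Patch.
Attacker against (Patch, Decoy): payoffs 7, 0 → best response Monitor.
Attacker against (Patch, Harden): payoffs 2, 8 → best response Decoy.
Attacker against (Monitor, Decoy): payoffs 6, 2 → best response Monitor.
Attacker against (Monitor, Harden): payoffs 4, 5 → best response Decoy.
Auditor against (Patch, Monitor): payoffs 7, 1 → best response Decoy.
Auditor against (Patch, Decoy): payoffs 9, 1 → best response Decoy.
Auditor against (Monitor, Monitor): payoffs 5, 3 → best response Decoy.
Auditor against (Monitor, Decoy): payoffs 9, 0 → best response Decoy.
Mutual best responses: (Patch, Monitor, Decoy).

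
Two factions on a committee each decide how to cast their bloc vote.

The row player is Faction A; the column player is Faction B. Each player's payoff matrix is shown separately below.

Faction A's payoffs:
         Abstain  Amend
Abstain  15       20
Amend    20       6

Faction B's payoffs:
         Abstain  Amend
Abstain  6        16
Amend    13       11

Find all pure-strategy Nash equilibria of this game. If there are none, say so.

Mark each player's best response to every combination of opponents' strategies; a profile where every player is best-responding is a pure Nash equilibrium.
Faction A against Abstain: payoffs 15, 20 → best response Amend.
Faction A against Amend: payoffs 20, 6 → best response Abstain.
Faction B against Abstain: payoffs 6, 16 → best response Amend.
Faction B against Amend: payoffs 13, 11 → best response Abstain.
Mutual best responses: (Abstain, Amend); (Amend, Abstain).

(Abstain, Amend) and (Amend, Abstain)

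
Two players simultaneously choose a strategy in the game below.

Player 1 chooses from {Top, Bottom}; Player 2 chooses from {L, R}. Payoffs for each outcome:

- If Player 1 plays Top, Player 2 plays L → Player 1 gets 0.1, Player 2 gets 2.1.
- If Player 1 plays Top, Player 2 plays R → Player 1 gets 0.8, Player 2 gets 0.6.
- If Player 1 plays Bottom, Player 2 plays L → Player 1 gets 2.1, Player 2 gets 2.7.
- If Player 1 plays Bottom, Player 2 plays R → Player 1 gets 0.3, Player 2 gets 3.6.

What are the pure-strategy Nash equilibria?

There is no pure-strategy Nash equilibrium.

Player 1 against L: payoffs 0.1, 2.1 → best response Bottom.
Player 1 against R: payoffs 0.8, 0.3 → best response Top.
Player 2 against Top: payoffs 2.1, 0.6 → best response L.
Player 2 against Bottom: payoffs 2.7, 3.6 → best response R.
No profile is a mutual best response for all players.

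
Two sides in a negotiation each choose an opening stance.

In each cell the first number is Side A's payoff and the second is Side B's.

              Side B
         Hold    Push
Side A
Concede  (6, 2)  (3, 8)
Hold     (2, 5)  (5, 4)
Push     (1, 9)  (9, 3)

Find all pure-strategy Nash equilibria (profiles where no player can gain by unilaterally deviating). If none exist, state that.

For each strategy profile, look for a profitable unilateral deviation.
(Concede, Hold): Side B can switch to Push (2 → 8). Not NE.
(Concede, Push): Side A can switch to Hold (3 → 5). Not NE.
(Hold, Hold): Side A can switch to Concede (2 → 6). Not NE.
(Hold, Push): Side A can switch to Push (5 → 9). Not NE.
(Push, Hold): Side A can switch to Concede (1 → 6). Not NE.
(Push, Push): Side B can switch to Hold (3 → 9). Not NE.

No pure-strategy Nash equilibrium.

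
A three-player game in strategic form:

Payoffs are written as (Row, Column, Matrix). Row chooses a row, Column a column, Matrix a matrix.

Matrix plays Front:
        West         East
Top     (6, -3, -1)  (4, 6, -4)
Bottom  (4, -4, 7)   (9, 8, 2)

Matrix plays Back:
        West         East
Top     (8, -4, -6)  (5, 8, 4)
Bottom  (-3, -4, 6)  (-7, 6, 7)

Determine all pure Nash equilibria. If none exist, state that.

For each strategy profile, look for a profitable unilateral deviation.
(Top, West, Front): Column can switch to East (-3 → 6). Not NE.
(Top, West, Back): Column can switch to East (-4 → 8). Not NE.
(Top, East, Front): Row can switch to Bottom (4 → 9). Not NE.
(Top, East, Back): Row gets 5, best alternative -7; Column gets 8, best alternative -4; Matrix gets 4, best alternative -4. No profitable deviation — NE.
(Bottom, West, Front): Row can switch to Top (4 → 6). Not NE.
(Bottom, West, Back): Row can switch to Top (-3 → 8). Not NE.
(Bottom, East, Front): Matrix can switch to Back (2 → 7). Not NE.
(Bottom, East, Back): Row can switch to Top (-7 → 5). Not NE.

The unique pure-strategy Nash equilibrium is (Top, East, Back).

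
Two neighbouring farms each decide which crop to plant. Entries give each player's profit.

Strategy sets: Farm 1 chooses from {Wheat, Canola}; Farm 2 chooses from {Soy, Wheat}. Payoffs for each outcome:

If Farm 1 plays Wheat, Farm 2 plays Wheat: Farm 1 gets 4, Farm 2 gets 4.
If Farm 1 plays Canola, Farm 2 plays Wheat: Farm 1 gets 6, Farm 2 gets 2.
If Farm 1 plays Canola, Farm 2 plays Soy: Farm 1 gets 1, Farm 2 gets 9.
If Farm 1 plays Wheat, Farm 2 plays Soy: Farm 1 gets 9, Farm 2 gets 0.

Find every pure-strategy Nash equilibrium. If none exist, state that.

none

(Wheat, Soy): Farm 2 can switch to Wheat (0 → 4). Not NE.
(Wheat, Wheat): Farm 1 can switch to Canola (4 → 6). Not NE.
(Canola, Soy): Farm 1 can switch to Wheat (1 → 9). Not NE.
(Canola, Wheat): Farm 2 can switch to Soy (2 → 9). Not NE.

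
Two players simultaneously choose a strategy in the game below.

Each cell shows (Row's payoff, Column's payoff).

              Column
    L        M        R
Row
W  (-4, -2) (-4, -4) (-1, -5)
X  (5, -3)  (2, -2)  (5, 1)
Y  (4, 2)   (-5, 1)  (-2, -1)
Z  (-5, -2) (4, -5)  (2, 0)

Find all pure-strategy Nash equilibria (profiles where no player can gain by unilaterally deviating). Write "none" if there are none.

Mark each player's best response to every combination of opponents' strategies; a profile where every player is best-responding is a pure Nash equilibrium.
Row against L: payoffs -4, 5, 4, -5 → best response X.
Row against M: payoffs -4, 2, -5, 4 → best response Z.
Row against R: payoffs -1, 5, -2, 2 → best response X.
Column against W: payoffs -2, -4, -5 → best response L.
Column against X: payoffs -3, -2, 1 → best response R.
Column against Y: payoffs 2, 1, -1 → best response L.
Column against Z: payoffs -2, -5, 0 → best response R.
Mutual best responses: (X, R).

The unique pure-strategy Nash equilibrium is (X, R).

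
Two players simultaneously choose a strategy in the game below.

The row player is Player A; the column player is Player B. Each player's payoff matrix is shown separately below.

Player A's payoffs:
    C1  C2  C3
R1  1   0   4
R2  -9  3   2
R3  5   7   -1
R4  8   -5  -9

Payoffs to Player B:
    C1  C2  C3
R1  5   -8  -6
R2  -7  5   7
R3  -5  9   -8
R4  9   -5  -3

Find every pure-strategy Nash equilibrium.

The pure Nash equilibria are (R3, C2) and (R4, C1).

Mark each player's best response to every combination of opponents' strategies; a profile where every player is best-responding is a pure Nash equilibrium.
Player A against C1: payoffs 1, -9, 5, 8 → best response R4.
Player A against C2: payoffs 0, 3, 7, -5 → best response R3.
Player A against C3: payoffs 4, 2, -1, -9 → best response R1.
Player B against R1: payoffs 5, -8, -6 → best response C1.
Player B against R2: payoffs -7, 5, 7 → best response C3.
Player B against R3: payoffs -5, 9, -8 → best response C2.
Player B against R4: payoffs 9, -5, -3 → best response C1.
Mutual best responses: (R3, C2); (R4, C1).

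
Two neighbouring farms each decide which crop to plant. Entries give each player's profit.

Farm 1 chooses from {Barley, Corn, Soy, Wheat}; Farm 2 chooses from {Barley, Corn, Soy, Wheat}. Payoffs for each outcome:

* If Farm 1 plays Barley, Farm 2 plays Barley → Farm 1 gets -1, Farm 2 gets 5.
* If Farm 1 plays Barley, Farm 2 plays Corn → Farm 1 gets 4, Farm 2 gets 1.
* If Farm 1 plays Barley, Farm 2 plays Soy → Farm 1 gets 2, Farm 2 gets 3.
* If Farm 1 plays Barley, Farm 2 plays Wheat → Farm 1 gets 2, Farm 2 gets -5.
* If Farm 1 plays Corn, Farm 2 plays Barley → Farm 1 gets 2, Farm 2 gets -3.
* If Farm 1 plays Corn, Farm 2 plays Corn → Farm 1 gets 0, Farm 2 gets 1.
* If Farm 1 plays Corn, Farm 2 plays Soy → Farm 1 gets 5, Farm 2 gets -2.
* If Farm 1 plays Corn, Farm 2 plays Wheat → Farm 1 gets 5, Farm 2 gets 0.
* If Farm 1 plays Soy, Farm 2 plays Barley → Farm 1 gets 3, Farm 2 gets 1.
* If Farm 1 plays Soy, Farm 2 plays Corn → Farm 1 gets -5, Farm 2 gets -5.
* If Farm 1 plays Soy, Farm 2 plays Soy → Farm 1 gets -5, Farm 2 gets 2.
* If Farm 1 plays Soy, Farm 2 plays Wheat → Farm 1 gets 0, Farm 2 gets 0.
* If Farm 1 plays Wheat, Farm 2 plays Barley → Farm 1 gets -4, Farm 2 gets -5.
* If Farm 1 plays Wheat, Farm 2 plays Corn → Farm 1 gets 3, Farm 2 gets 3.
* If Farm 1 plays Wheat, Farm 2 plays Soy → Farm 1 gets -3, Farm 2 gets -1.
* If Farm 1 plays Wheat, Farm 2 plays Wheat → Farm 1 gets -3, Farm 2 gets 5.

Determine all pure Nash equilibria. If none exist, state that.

Mark each player's best response to every combination of opponents' strategies; a profile where every player is best-responding is a pure Nash equilibrium.
Farm 1 against Barley: payoffs -1, 2, 3, -4 → best response Soy.
Farm 1 against Corn: payoffs 4, 0, -5, 3 → best response Barley.
Farm 1 against Soy: payoffs 2, 5, -5, -3 → best response Corn.
Farm 1 against Wheat: payoffs 2, 5, 0, -3 → best response Corn.
Farm 2 against Barley: payoffs 5, 1, 3, -5 → best response Barley.
Farm 2 against Corn: payoffs -3, 1, -2, 0 → best response Corn.
Farm 2 against Soy: payoffs 1, -5, 2, 0 → best response Soy.
Farm 2 against Wheat: payoffs -5, 3, -1, 5 → best response Wheat.
No profile is a mutual best response for all players.

none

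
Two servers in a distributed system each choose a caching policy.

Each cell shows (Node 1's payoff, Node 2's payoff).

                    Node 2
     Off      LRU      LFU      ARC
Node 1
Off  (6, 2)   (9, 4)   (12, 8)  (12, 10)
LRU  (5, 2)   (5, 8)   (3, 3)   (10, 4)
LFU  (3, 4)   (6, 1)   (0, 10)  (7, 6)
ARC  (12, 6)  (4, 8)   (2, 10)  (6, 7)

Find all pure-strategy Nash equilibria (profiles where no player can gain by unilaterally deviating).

Pure NE: (Off, ARC)

Mark each player's best response to every combination of opponents' strategies; a profile where every player is best-responding is a pure Nash equilibrium.
Node 1 against Off: payoffs 6, 5, 3, 12 → best response ARC.
Node 1 against LRU: payoffs 9, 5, 6, 4 → best response Off.
Node 1 against LFU: payoffs 12, 3, 0, 2 → best response Off.
Node 1 against ARC: payoffs 12, 10, 7, 6 → best response Off.
Node 2 against Off: payoffs 2, 4, 8, 10 → best response ARC.
Node 2 against LRU: payoffs 2, 8, 3, 4 → best response LRU.
Node 2 against LFU: payoffs 4, 1, 10, 6 → best response LFU.
Node 2 against ARC: payoffs 6, 8, 10, 7 → best response LFU.
Mutual best responses: (Off, ARC).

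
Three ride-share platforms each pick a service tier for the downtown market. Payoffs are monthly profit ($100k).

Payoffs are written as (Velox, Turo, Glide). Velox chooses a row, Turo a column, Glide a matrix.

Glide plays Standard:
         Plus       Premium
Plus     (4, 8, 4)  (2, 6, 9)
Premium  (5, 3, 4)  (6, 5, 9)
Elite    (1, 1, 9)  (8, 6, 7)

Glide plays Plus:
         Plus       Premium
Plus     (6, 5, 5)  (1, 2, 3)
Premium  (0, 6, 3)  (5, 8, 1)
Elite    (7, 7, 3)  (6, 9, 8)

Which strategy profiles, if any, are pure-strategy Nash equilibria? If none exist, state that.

Pure NE: (Elite, Premium, Plus)

For each strategy profile, look for a profitable unilateral deviation.
(Plus, Plus, Standard): Velox can switch to Premium (4 → 5). Not NE.
(Plus, Plus, Plus): Velox can switch to Elite (6 → 7). Not NE.
(Plus, Premium, Standard): Velox can switch to Premium (2 → 6). Not NE.
(Plus, Premium, Plus): Velox can switch to Premium (1 → 5). Not NE.
(Premium, Plus, Standard): Turo can switch to Premium (3 → 5). Not NE.
(Premium, Plus, Plus): Velox can switch to Plus (0 → 6). Not NE.
(Elite, Premium, Plus): Velox gets 6, best alternative 5; Turo gets 9, best alternative 7; Glide gets 8, best alternative 7. No profitable deviation — NE.
(The remaining 5 profiles each have a profitable deviation by the same check.)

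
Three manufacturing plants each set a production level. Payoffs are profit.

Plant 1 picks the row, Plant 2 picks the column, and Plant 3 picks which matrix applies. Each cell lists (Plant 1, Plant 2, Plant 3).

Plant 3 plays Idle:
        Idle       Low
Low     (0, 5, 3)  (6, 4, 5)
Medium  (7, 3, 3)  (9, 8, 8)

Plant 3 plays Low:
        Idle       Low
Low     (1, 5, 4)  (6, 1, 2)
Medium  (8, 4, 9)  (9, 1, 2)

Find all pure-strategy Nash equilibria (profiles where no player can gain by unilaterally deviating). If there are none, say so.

(Medium, Idle, Low), (Medium, Low, Idle)

(Low, Idle, Idle): Plant 1 can switch to Medium (0 → 7). Not NE.
(Low, Idle, Low): Plant 1 can switch to Medium (1 → 8). Not NE.
(Low, Low, Idle): Plant 1 can switch to Medium (6 → 9). Not NE.
(Low, Low, Low): Plant 1 can switch to Medium (6 → 9). Not NE.
(Medium, Idle, Idle): Plant 2 can switch to Low (3 → 8). Not NE.
(Medium, Idle, Low): Plant 1 gets 8, best alternative 1; Plant 2 gets 4, best alternative 1; Plant 3 gets 9, best alternative 3. No profitable deviation — NE.
(Medium, Low, Idle): Plant 1 gets 9, best alternative 6; Plant 2 gets 8, best alternative 3; Plant 3 gets 8, best alternative 2. No profitable deviation — NE.
(Medium, Low, Low): Plant 2 can switch to Idle (1 → 4). Not NE.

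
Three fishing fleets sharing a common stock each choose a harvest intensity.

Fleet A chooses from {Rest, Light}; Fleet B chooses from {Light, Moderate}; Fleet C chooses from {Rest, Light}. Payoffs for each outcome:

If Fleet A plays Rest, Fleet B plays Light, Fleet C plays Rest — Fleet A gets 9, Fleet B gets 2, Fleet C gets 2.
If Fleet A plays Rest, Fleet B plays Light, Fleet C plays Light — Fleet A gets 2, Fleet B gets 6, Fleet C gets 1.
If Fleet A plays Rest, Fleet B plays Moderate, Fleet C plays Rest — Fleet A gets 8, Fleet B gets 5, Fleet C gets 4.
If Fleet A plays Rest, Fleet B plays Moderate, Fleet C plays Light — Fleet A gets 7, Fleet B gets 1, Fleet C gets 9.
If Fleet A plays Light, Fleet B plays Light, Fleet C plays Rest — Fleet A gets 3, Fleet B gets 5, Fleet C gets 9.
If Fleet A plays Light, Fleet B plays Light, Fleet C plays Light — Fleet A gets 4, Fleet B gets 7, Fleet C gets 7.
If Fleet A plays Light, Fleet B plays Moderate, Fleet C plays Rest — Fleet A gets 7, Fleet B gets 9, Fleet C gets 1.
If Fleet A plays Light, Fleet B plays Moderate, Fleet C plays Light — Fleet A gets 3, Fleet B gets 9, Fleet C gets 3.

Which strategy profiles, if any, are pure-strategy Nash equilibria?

Fleet A against (Light, Rest): payoffs 9, 3 → best response Rest.
Fleet A against (Light, Light): payoffs 2, 4 → best response Light.
Fleet A against (Moderate, Rest): payoffs 8, 7 → best response Rest.
Fleet A against (Moderate, Light): payoffs 7, 3 → best response Rest.
Fleet B against (Rest, Rest): payoffs 2, 5 → best response Moderate.
Fleet B against (Rest, Light): payoffs 6, 1 → best response Light.
Fleet B against (Light, Rest): payoffs 5, 9 → best response Moderate.
Fleet B against (Light, Light): payoffs 7, 9 → best response Moderate.
Fleet C against (Rest, Light): payoffs 2, 1 → best response Rest.
Fleet C against (Rest, Moderate): payoffs 4, 9 → best response Light.
Fleet C against (Light, Light): payoffs 9, 7 → best response Rest.
Fleet C against (Light, Moderate): payoffs 1, 3 → best response Light.
No profile is a mutual best response for all players.

There is no pure-strategy Nash equilibrium.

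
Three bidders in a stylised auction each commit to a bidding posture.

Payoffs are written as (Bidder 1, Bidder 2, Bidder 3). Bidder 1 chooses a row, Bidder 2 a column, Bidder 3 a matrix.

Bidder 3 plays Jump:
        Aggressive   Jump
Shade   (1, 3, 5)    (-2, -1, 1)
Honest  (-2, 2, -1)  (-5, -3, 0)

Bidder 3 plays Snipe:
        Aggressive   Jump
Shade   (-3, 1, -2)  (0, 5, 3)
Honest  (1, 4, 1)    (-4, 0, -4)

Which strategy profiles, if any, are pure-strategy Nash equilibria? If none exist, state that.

The pure Nash equilibria are (Shade, Aggressive, Jump); (Shade, Jump, Snipe); (Honest, Aggressive, Snipe).

Bidder 1 against (Aggressive, Jump): payoffs 1, -2 → best response Shade.
Bidder 1 against (Aggressive, Snipe): payoffs -3, 1 → best response Honest.
Bidder 1 against (Jump, Jump): payoffs -2, -5 → best response Shade.
Bidder 1 against (Jump, Snipe): payoffs 0, -4 → best response Shade.
Bidder 2 against (Shade, Jump): payoffs 3, -1 → best response Aggressive.
Bidder 2 against (Shade, Snipe): payoffs 1, 5 → best response Jump.
Bidder 2 against (Honest, Jump): payoffs 2, -3 → best response Aggressive.
Bidder 2 against (Honest, Snipe): payoffs 4, 0 → best response Aggressive.
Bidder 3 against (Shade, Aggressive): payoffs 5, -2 → best response Jump.
Bidder 3 against (Shade, Jump): payoffs 1, 3 → best response Snipe.
Bidder 3 against (Honest, Aggressive): payoffs -1, 1 → best response Snipe.
Bidder 3 against (Honest, Jump): payoffs 0, -4 → best response Jump.
Mutual best responses: (Shade, Aggressive, Jump); (Shade, Jump, Snipe); (Honest, Aggressive, Snipe).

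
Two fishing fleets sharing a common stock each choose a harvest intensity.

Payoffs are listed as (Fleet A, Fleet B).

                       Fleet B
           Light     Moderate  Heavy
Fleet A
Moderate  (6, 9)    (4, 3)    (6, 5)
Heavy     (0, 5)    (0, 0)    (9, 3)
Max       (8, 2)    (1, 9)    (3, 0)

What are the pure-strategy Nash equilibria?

There is no pure-strategy Nash equilibrium.

Check each profile: it is a Nash equilibrium iff no player can strictly gain by switching unilaterally.
(Moderate, Light): Fleet A can switch to Max (6 → 8). Not NE.
(Moderate, Moderate): Fleet B can switch to Light (3 → 9). Not NE.
(Moderate, Heavy): Fleet A can switch to Heavy (6 → 9). Not NE.
(Heavy, Light): Fleet A can switch to Moderate (0 → 6). Not NE.
(Heavy, Moderate): Fleet A can switch to Moderate (0 → 4). Not NE.
(Heavy, Heavy): Fleet B can switch to Light (3 → 5). Not NE.
(Max, Light): Fleet B can switch to Moderate (2 → 9). Not NE.
(Max, Moderate): Fleet A can switch to Moderate (1 → 4). Not NE.
(The remaining 1 profile has a profitable deviation by the same check.)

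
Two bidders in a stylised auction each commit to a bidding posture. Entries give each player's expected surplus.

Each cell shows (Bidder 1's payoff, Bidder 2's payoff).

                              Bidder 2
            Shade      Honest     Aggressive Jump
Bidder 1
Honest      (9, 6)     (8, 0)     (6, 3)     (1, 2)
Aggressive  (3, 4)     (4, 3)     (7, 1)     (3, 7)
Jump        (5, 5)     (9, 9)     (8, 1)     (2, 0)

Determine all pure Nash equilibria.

(Honest, Shade): Bidder 1 gets 9, best alternative 5; Bidder 2 gets 6, best alternative 3. No profitable deviation — NE.
(Honest, Honest): Bidder 1 can switch to Jump (8 → 9). Not NE.
(Honest, Aggressive): Bidder 1 can switch to Aggressive (6 → 7). Not NE.
(Honest, Jump): Bidder 1 can switch to Aggressive (1 → 3). Not NE.
(Aggressive, Shade): Bidder 1 can switch to Honest (3 → 9). Not NE.
(Aggressive, Honest): Bidder 1 can switch to Honest (4 → 8). Not NE.
(Aggressive, Aggressive): Bidder 1 can switch to Jump (7 → 8). Not NE.
(Aggressive, Jump): Bidder 1 gets 3, best alternative 2; Bidder 2 gets 7, best alternative 4. No profitable deviation — NE.
(Jump, Shade): Bidder 1 can switch to Honest (5 → 9). Not NE.
(Jump, Honest): Bidder 1 gets 9, best alternative 8; Bidder 2 gets 9, best alternative 5. No profitable deviation — NE.
(Jump, Aggressive): Bidder 2 can switch to Shade (1 → 5). Not NE.
(The remaining 1 profile has a profitable deviation by the same check.)

Pure-strategy Nash equilibria: (Honest, Shade), (Aggressive, Jump), (Jump, Honest)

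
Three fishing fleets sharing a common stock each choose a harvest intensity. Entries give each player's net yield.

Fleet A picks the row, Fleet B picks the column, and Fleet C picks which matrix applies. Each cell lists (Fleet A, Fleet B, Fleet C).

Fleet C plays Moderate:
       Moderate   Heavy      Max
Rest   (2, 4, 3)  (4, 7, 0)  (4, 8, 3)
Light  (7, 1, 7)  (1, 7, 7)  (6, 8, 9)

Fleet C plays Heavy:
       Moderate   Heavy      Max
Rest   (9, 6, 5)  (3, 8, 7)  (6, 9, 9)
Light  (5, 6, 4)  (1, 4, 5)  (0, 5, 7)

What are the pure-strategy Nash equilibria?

Fleet A against (Moderate, Moderate): payoffs 2, 7 → best response Light.
Fleet A against (Moderate, Heavy): payoffs 9, 5 → best response Rest.
Fleet A against (Heavy, Moderate): payoffs 4, 1 → best response Rest.
Fleet A against (Heavy, Heavy): payoffs 3, 1 → best response Rest.
Fleet A against (Max, Moderate): payoffs 4, 6 → best response Light.
Fleet A against (Max, Heavy): payoffs 6, 0 → best response Rest.
Fleet B against (Rest, Moderate): payoffs 4, 7, 8 → best response Max.
Fleet B against (Rest, Heavy): payoffs 6, 8, 9 → best response Max.
Fleet B against (Light, Moderate): payoffs 1, 7, 8 → best response Max.
Fleet B against (Light, Heavy): payoffs 6, 4, 5 → best response Moderate.
Fleet C against (Rest, Moderate): payoffs 3, 5 → best response Heavy.
Fleet C against (Rest, Heavy): payoffs 0, 7 → best response Heavy.
Fleet C against (Rest, Max): payoffs 3, 9 → best response Heavy.
Fleet C against (Light, Moderate): payoffs 7, 4 → best response Moderate.
Fleet C against (Light, Heavy): payoffs 7, 5 → best response Moderate.
Fleet C against (Light, Max): payoffs 9, 7 → best response Moderate.
Mutual best responses: (Rest, Max, Heavy); (Light, Max, Moderate).

The pure Nash equilibria are (Rest, Max, Heavy), (Light, Max, Moderate).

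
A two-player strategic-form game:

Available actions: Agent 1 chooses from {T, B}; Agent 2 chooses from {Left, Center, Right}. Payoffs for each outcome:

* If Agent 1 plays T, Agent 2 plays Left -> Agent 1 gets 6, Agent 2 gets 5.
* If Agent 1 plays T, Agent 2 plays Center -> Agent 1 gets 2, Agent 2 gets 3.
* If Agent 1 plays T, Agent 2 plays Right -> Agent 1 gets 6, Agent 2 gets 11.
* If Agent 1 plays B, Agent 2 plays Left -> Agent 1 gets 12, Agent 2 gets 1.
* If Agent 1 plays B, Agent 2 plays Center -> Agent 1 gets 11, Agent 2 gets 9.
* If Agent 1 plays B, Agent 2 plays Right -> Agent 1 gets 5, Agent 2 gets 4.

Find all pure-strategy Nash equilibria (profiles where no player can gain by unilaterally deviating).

The pure Nash equilibria are (T, Right), (B, Center).

Agent 1 against Left: payoffs 6, 12 → best response B.
Agent 1 against Center: payoffs 2, 11 → best response B.
Agent 1 against Right: payoffs 6, 5 → best response T.
Agent 2 against T: payoffs 5, 3, 11 → best response Right.
Agent 2 against B: payoffs 1, 9, 4 → best response Center.
Mutual best responses: (T, Right); (B, Center).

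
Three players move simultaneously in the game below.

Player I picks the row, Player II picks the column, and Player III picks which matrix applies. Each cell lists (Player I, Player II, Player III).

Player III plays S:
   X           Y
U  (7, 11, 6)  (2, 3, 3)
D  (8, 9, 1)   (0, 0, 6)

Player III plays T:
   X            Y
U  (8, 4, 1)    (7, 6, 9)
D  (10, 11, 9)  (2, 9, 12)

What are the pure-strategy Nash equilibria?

(U, Y, T); (D, X, T)

(U, X, S): Player I can switch to D (7 → 8). Not NE.
(U, X, T): Player I can switch to D (8 → 10). Not NE.
(U, Y, S): Player II can switch to X (3 → 11). Not NE.
(U, Y, T): Player I gets 7, best alternative 2; Player II gets 6, best alternative 4; Player III gets 9, best alternative 3. No profitable deviation — NE.
(D, X, S): Player III can switch to T (1 → 9). Not NE.
(D, X, T): Player I gets 10, best alternative 8; Player II gets 11, best alternative 9; Player III gets 9, best alternative 1. No profitable deviation — NE.
(D, Y, S): Player I can switch to U (0 → 2). Not NE.
(D, Y, T): Player I can switch to U (2 → 7). Not NE.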